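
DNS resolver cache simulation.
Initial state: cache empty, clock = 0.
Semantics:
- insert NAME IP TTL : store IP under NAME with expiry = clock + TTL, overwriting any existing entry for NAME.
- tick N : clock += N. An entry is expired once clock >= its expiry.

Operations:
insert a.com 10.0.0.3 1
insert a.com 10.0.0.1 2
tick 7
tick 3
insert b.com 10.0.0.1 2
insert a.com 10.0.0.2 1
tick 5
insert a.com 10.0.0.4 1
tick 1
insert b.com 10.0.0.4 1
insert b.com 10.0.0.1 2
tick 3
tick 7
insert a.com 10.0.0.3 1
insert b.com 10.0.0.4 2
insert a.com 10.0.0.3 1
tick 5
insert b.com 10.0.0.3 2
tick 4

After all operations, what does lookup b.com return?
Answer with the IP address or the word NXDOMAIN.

Answer: NXDOMAIN

Derivation:
Op 1: insert a.com -> 10.0.0.3 (expiry=0+1=1). clock=0
Op 2: insert a.com -> 10.0.0.1 (expiry=0+2=2). clock=0
Op 3: tick 7 -> clock=7. purged={a.com}
Op 4: tick 3 -> clock=10.
Op 5: insert b.com -> 10.0.0.1 (expiry=10+2=12). clock=10
Op 6: insert a.com -> 10.0.0.2 (expiry=10+1=11). clock=10
Op 7: tick 5 -> clock=15. purged={a.com,b.com}
Op 8: insert a.com -> 10.0.0.4 (expiry=15+1=16). clock=15
Op 9: tick 1 -> clock=16. purged={a.com}
Op 10: insert b.com -> 10.0.0.4 (expiry=16+1=17). clock=16
Op 11: insert b.com -> 10.0.0.1 (expiry=16+2=18). clock=16
Op 12: tick 3 -> clock=19. purged={b.com}
Op 13: tick 7 -> clock=26.
Op 14: insert a.com -> 10.0.0.3 (expiry=26+1=27). clock=26
Op 15: insert b.com -> 10.0.0.4 (expiry=26+2=28). clock=26
Op 16: insert a.com -> 10.0.0.3 (expiry=26+1=27). clock=26
Op 17: tick 5 -> clock=31. purged={a.com,b.com}
Op 18: insert b.com -> 10.0.0.3 (expiry=31+2=33). clock=31
Op 19: tick 4 -> clock=35. purged={b.com}
lookup b.com: not in cache (expired or never inserted)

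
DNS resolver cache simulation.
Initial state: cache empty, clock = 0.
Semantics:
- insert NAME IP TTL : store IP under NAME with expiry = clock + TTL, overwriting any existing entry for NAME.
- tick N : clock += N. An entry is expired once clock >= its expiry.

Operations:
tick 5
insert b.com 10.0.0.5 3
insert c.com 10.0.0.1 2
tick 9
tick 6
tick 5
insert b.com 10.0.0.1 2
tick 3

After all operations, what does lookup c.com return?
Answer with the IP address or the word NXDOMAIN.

Answer: NXDOMAIN

Derivation:
Op 1: tick 5 -> clock=5.
Op 2: insert b.com -> 10.0.0.5 (expiry=5+3=8). clock=5
Op 3: insert c.com -> 10.0.0.1 (expiry=5+2=7). clock=5
Op 4: tick 9 -> clock=14. purged={b.com,c.com}
Op 5: tick 6 -> clock=20.
Op 6: tick 5 -> clock=25.
Op 7: insert b.com -> 10.0.0.1 (expiry=25+2=27). clock=25
Op 8: tick 3 -> clock=28. purged={b.com}
lookup c.com: not in cache (expired or never inserted)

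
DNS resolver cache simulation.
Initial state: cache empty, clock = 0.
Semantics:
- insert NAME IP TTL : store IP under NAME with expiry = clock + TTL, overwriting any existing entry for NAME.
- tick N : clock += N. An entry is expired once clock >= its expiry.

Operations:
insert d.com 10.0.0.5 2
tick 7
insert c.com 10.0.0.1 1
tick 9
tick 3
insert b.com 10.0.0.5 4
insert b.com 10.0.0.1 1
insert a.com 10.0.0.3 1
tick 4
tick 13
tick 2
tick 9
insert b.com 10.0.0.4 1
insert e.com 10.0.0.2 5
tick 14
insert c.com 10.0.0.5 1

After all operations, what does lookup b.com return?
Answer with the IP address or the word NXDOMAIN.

Op 1: insert d.com -> 10.0.0.5 (expiry=0+2=2). clock=0
Op 2: tick 7 -> clock=7. purged={d.com}
Op 3: insert c.com -> 10.0.0.1 (expiry=7+1=8). clock=7
Op 4: tick 9 -> clock=16. purged={c.com}
Op 5: tick 3 -> clock=19.
Op 6: insert b.com -> 10.0.0.5 (expiry=19+4=23). clock=19
Op 7: insert b.com -> 10.0.0.1 (expiry=19+1=20). clock=19
Op 8: insert a.com -> 10.0.0.3 (expiry=19+1=20). clock=19
Op 9: tick 4 -> clock=23. purged={a.com,b.com}
Op 10: tick 13 -> clock=36.
Op 11: tick 2 -> clock=38.
Op 12: tick 9 -> clock=47.
Op 13: insert b.com -> 10.0.0.4 (expiry=47+1=48). clock=47
Op 14: insert e.com -> 10.0.0.2 (expiry=47+5=52). clock=47
Op 15: tick 14 -> clock=61. purged={b.com,e.com}
Op 16: insert c.com -> 10.0.0.5 (expiry=61+1=62). clock=61
lookup b.com: not in cache (expired or never inserted)

Answer: NXDOMAIN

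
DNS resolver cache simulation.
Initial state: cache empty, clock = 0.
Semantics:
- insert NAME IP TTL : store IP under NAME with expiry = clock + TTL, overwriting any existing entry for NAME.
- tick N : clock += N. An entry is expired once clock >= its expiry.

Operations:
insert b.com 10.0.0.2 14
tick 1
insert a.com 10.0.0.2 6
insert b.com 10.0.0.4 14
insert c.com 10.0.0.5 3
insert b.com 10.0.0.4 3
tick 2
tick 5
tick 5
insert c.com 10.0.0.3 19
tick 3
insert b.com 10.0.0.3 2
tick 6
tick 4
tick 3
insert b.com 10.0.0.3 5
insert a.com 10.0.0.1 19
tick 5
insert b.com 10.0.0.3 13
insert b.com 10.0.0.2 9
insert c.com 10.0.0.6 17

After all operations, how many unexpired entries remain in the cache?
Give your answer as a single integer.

Op 1: insert b.com -> 10.0.0.2 (expiry=0+14=14). clock=0
Op 2: tick 1 -> clock=1.
Op 3: insert a.com -> 10.0.0.2 (expiry=1+6=7). clock=1
Op 4: insert b.com -> 10.0.0.4 (expiry=1+14=15). clock=1
Op 5: insert c.com -> 10.0.0.5 (expiry=1+3=4). clock=1
Op 6: insert b.com -> 10.0.0.4 (expiry=1+3=4). clock=1
Op 7: tick 2 -> clock=3.
Op 8: tick 5 -> clock=8. purged={a.com,b.com,c.com}
Op 9: tick 5 -> clock=13.
Op 10: insert c.com -> 10.0.0.3 (expiry=13+19=32). clock=13
Op 11: tick 3 -> clock=16.
Op 12: insert b.com -> 10.0.0.3 (expiry=16+2=18). clock=16
Op 13: tick 6 -> clock=22. purged={b.com}
Op 14: tick 4 -> clock=26.
Op 15: tick 3 -> clock=29.
Op 16: insert b.com -> 10.0.0.3 (expiry=29+5=34). clock=29
Op 17: insert a.com -> 10.0.0.1 (expiry=29+19=48). clock=29
Op 18: tick 5 -> clock=34. purged={b.com,c.com}
Op 19: insert b.com -> 10.0.0.3 (expiry=34+13=47). clock=34
Op 20: insert b.com -> 10.0.0.2 (expiry=34+9=43). clock=34
Op 21: insert c.com -> 10.0.0.6 (expiry=34+17=51). clock=34
Final cache (unexpired): {a.com,b.com,c.com} -> size=3

Answer: 3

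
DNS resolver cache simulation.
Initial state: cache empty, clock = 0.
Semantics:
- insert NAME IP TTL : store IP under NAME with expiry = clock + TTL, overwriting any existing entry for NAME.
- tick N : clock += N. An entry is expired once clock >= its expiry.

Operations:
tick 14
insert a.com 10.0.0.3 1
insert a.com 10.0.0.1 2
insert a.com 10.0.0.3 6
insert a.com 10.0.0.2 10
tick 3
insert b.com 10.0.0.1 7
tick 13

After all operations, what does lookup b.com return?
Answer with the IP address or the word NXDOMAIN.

Op 1: tick 14 -> clock=14.
Op 2: insert a.com -> 10.0.0.3 (expiry=14+1=15). clock=14
Op 3: insert a.com -> 10.0.0.1 (expiry=14+2=16). clock=14
Op 4: insert a.com -> 10.0.0.3 (expiry=14+6=20). clock=14
Op 5: insert a.com -> 10.0.0.2 (expiry=14+10=24). clock=14
Op 6: tick 3 -> clock=17.
Op 7: insert b.com -> 10.0.0.1 (expiry=17+7=24). clock=17
Op 8: tick 13 -> clock=30. purged={a.com,b.com}
lookup b.com: not in cache (expired or never inserted)

Answer: NXDOMAIN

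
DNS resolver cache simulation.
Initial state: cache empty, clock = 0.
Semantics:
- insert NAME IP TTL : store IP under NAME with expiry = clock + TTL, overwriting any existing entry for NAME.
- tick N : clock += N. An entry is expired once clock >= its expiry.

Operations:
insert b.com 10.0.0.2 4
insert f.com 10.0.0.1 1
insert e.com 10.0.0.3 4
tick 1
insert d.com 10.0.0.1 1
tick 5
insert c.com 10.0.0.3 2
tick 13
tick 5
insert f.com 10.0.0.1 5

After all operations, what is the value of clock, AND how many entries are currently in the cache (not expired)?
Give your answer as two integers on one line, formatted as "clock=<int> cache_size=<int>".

Op 1: insert b.com -> 10.0.0.2 (expiry=0+4=4). clock=0
Op 2: insert f.com -> 10.0.0.1 (expiry=0+1=1). clock=0
Op 3: insert e.com -> 10.0.0.3 (expiry=0+4=4). clock=0
Op 4: tick 1 -> clock=1. purged={f.com}
Op 5: insert d.com -> 10.0.0.1 (expiry=1+1=2). clock=1
Op 6: tick 5 -> clock=6. purged={b.com,d.com,e.com}
Op 7: insert c.com -> 10.0.0.3 (expiry=6+2=8). clock=6
Op 8: tick 13 -> clock=19. purged={c.com}
Op 9: tick 5 -> clock=24.
Op 10: insert f.com -> 10.0.0.1 (expiry=24+5=29). clock=24
Final clock = 24
Final cache (unexpired): {f.com} -> size=1

Answer: clock=24 cache_size=1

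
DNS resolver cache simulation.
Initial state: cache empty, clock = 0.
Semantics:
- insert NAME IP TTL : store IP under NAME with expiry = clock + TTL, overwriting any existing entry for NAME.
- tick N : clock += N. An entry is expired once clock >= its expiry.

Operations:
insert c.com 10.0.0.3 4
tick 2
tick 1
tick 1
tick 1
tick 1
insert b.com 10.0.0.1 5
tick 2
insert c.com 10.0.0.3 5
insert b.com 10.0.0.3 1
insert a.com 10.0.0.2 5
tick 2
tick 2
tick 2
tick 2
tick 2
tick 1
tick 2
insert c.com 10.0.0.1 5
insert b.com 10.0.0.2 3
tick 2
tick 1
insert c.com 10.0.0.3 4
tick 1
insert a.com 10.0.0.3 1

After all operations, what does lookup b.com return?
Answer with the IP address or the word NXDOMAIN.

Answer: NXDOMAIN

Derivation:
Op 1: insert c.com -> 10.0.0.3 (expiry=0+4=4). clock=0
Op 2: tick 2 -> clock=2.
Op 3: tick 1 -> clock=3.
Op 4: tick 1 -> clock=4. purged={c.com}
Op 5: tick 1 -> clock=5.
Op 6: tick 1 -> clock=6.
Op 7: insert b.com -> 10.0.0.1 (expiry=6+5=11). clock=6
Op 8: tick 2 -> clock=8.
Op 9: insert c.com -> 10.0.0.3 (expiry=8+5=13). clock=8
Op 10: insert b.com -> 10.0.0.3 (expiry=8+1=9). clock=8
Op 11: insert a.com -> 10.0.0.2 (expiry=8+5=13). clock=8
Op 12: tick 2 -> clock=10. purged={b.com}
Op 13: tick 2 -> clock=12.
Op 14: tick 2 -> clock=14. purged={a.com,c.com}
Op 15: tick 2 -> clock=16.
Op 16: tick 2 -> clock=18.
Op 17: tick 1 -> clock=19.
Op 18: tick 2 -> clock=21.
Op 19: insert c.com -> 10.0.0.1 (expiry=21+5=26). clock=21
Op 20: insert b.com -> 10.0.0.2 (expiry=21+3=24). clock=21
Op 21: tick 2 -> clock=23.
Op 22: tick 1 -> clock=24. purged={b.com}
Op 23: insert c.com -> 10.0.0.3 (expiry=24+4=28). clock=24
Op 24: tick 1 -> clock=25.
Op 25: insert a.com -> 10.0.0.3 (expiry=25+1=26). clock=25
lookup b.com: not in cache (expired or never inserted)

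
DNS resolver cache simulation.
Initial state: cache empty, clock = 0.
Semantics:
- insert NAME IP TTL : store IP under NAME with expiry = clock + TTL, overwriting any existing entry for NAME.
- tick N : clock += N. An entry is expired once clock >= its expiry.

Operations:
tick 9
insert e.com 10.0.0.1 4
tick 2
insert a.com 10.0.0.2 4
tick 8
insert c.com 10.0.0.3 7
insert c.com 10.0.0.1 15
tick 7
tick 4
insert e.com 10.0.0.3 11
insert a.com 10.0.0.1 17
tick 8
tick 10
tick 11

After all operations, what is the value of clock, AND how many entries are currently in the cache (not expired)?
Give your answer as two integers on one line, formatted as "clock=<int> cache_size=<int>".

Answer: clock=59 cache_size=0

Derivation:
Op 1: tick 9 -> clock=9.
Op 2: insert e.com -> 10.0.0.1 (expiry=9+4=13). clock=9
Op 3: tick 2 -> clock=11.
Op 4: insert a.com -> 10.0.0.2 (expiry=11+4=15). clock=11
Op 5: tick 8 -> clock=19. purged={a.com,e.com}
Op 6: insert c.com -> 10.0.0.3 (expiry=19+7=26). clock=19
Op 7: insert c.com -> 10.0.0.1 (expiry=19+15=34). clock=19
Op 8: tick 7 -> clock=26.
Op 9: tick 4 -> clock=30.
Op 10: insert e.com -> 10.0.0.3 (expiry=30+11=41). clock=30
Op 11: insert a.com -> 10.0.0.1 (expiry=30+17=47). clock=30
Op 12: tick 8 -> clock=38. purged={c.com}
Op 13: tick 10 -> clock=48. purged={a.com,e.com}
Op 14: tick 11 -> clock=59.
Final clock = 59
Final cache (unexpired): {} -> size=0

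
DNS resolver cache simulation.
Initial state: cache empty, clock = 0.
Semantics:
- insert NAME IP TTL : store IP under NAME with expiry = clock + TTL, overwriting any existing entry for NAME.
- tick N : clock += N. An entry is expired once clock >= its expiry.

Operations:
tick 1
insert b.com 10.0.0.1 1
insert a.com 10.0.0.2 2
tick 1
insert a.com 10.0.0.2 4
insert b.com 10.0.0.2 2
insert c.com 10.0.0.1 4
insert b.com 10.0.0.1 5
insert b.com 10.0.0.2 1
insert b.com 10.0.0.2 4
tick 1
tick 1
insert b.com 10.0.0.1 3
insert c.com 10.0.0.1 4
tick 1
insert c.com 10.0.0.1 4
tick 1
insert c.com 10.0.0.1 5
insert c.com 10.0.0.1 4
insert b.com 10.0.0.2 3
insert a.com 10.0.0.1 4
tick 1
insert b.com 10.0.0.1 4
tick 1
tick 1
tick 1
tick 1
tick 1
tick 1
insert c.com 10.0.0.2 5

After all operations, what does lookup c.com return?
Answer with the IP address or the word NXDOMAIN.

Op 1: tick 1 -> clock=1.
Op 2: insert b.com -> 10.0.0.1 (expiry=1+1=2). clock=1
Op 3: insert a.com -> 10.0.0.2 (expiry=1+2=3). clock=1
Op 4: tick 1 -> clock=2. purged={b.com}
Op 5: insert a.com -> 10.0.0.2 (expiry=2+4=6). clock=2
Op 6: insert b.com -> 10.0.0.2 (expiry=2+2=4). clock=2
Op 7: insert c.com -> 10.0.0.1 (expiry=2+4=6). clock=2
Op 8: insert b.com -> 10.0.0.1 (expiry=2+5=7). clock=2
Op 9: insert b.com -> 10.0.0.2 (expiry=2+1=3). clock=2
Op 10: insert b.com -> 10.0.0.2 (expiry=2+4=6). clock=2
Op 11: tick 1 -> clock=3.
Op 12: tick 1 -> clock=4.
Op 13: insert b.com -> 10.0.0.1 (expiry=4+3=7). clock=4
Op 14: insert c.com -> 10.0.0.1 (expiry=4+4=8). clock=4
Op 15: tick 1 -> clock=5.
Op 16: insert c.com -> 10.0.0.1 (expiry=5+4=9). clock=5
Op 17: tick 1 -> clock=6. purged={a.com}
Op 18: insert c.com -> 10.0.0.1 (expiry=6+5=11). clock=6
Op 19: insert c.com -> 10.0.0.1 (expiry=6+4=10). clock=6
Op 20: insert b.com -> 10.0.0.2 (expiry=6+3=9). clock=6
Op 21: insert a.com -> 10.0.0.1 (expiry=6+4=10). clock=6
Op 22: tick 1 -> clock=7.
Op 23: insert b.com -> 10.0.0.1 (expiry=7+4=11). clock=7
Op 24: tick 1 -> clock=8.
Op 25: tick 1 -> clock=9.
Op 26: tick 1 -> clock=10. purged={a.com,c.com}
Op 27: tick 1 -> clock=11. purged={b.com}
Op 28: tick 1 -> clock=12.
Op 29: tick 1 -> clock=13.
Op 30: insert c.com -> 10.0.0.2 (expiry=13+5=18). clock=13
lookup c.com: present, ip=10.0.0.2 expiry=18 > clock=13

Answer: 10.0.0.2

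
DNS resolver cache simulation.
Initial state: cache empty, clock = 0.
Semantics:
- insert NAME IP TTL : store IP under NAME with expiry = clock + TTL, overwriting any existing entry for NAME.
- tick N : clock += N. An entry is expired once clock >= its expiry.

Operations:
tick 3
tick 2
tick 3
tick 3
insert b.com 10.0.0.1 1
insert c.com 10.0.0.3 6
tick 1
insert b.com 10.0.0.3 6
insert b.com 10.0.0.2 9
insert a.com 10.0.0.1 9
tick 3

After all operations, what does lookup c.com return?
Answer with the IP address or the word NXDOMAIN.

Op 1: tick 3 -> clock=3.
Op 2: tick 2 -> clock=5.
Op 3: tick 3 -> clock=8.
Op 4: tick 3 -> clock=11.
Op 5: insert b.com -> 10.0.0.1 (expiry=11+1=12). clock=11
Op 6: insert c.com -> 10.0.0.3 (expiry=11+6=17). clock=11
Op 7: tick 1 -> clock=12. purged={b.com}
Op 8: insert b.com -> 10.0.0.3 (expiry=12+6=18). clock=12
Op 9: insert b.com -> 10.0.0.2 (expiry=12+9=21). clock=12
Op 10: insert a.com -> 10.0.0.1 (expiry=12+9=21). clock=12
Op 11: tick 3 -> clock=15.
lookup c.com: present, ip=10.0.0.3 expiry=17 > clock=15

Answer: 10.0.0.3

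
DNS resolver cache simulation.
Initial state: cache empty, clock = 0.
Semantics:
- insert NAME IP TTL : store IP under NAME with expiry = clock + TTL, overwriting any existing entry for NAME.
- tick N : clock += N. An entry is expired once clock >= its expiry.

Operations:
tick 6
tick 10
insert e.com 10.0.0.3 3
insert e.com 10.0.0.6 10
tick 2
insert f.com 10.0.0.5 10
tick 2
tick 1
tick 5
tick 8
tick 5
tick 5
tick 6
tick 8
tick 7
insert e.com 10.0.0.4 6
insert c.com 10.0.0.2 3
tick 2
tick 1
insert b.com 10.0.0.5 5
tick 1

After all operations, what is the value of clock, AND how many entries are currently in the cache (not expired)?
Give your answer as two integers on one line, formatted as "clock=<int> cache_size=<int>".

Op 1: tick 6 -> clock=6.
Op 2: tick 10 -> clock=16.
Op 3: insert e.com -> 10.0.0.3 (expiry=16+3=19). clock=16
Op 4: insert e.com -> 10.0.0.6 (expiry=16+10=26). clock=16
Op 5: tick 2 -> clock=18.
Op 6: insert f.com -> 10.0.0.5 (expiry=18+10=28). clock=18
Op 7: tick 2 -> clock=20.
Op 8: tick 1 -> clock=21.
Op 9: tick 5 -> clock=26. purged={e.com}
Op 10: tick 8 -> clock=34. purged={f.com}
Op 11: tick 5 -> clock=39.
Op 12: tick 5 -> clock=44.
Op 13: tick 6 -> clock=50.
Op 14: tick 8 -> clock=58.
Op 15: tick 7 -> clock=65.
Op 16: insert e.com -> 10.0.0.4 (expiry=65+6=71). clock=65
Op 17: insert c.com -> 10.0.0.2 (expiry=65+3=68). clock=65
Op 18: tick 2 -> clock=67.
Op 19: tick 1 -> clock=68. purged={c.com}
Op 20: insert b.com -> 10.0.0.5 (expiry=68+5=73). clock=68
Op 21: tick 1 -> clock=69.
Final clock = 69
Final cache (unexpired): {b.com,e.com} -> size=2

Answer: clock=69 cache_size=2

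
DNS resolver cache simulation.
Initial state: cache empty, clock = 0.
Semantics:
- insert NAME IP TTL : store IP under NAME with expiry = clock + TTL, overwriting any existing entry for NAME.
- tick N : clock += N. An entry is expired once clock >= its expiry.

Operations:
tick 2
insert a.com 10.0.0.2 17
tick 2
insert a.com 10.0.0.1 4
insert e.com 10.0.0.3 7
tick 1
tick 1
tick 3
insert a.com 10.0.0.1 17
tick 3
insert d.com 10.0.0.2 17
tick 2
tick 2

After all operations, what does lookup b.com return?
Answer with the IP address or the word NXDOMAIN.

Answer: NXDOMAIN

Derivation:
Op 1: tick 2 -> clock=2.
Op 2: insert a.com -> 10.0.0.2 (expiry=2+17=19). clock=2
Op 3: tick 2 -> clock=4.
Op 4: insert a.com -> 10.0.0.1 (expiry=4+4=8). clock=4
Op 5: insert e.com -> 10.0.0.3 (expiry=4+7=11). clock=4
Op 6: tick 1 -> clock=5.
Op 7: tick 1 -> clock=6.
Op 8: tick 3 -> clock=9. purged={a.com}
Op 9: insert a.com -> 10.0.0.1 (expiry=9+17=26). clock=9
Op 10: tick 3 -> clock=12. purged={e.com}
Op 11: insert d.com -> 10.0.0.2 (expiry=12+17=29). clock=12
Op 12: tick 2 -> clock=14.
Op 13: tick 2 -> clock=16.
lookup b.com: not in cache (expired or never inserted)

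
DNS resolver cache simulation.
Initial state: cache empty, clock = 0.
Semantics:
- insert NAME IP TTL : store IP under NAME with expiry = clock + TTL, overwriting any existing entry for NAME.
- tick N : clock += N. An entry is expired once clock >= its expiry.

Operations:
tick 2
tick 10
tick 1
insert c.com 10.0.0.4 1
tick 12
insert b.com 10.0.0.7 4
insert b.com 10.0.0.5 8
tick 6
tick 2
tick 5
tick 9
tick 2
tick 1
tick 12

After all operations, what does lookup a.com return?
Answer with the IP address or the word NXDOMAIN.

Op 1: tick 2 -> clock=2.
Op 2: tick 10 -> clock=12.
Op 3: tick 1 -> clock=13.
Op 4: insert c.com -> 10.0.0.4 (expiry=13+1=14). clock=13
Op 5: tick 12 -> clock=25. purged={c.com}
Op 6: insert b.com -> 10.0.0.7 (expiry=25+4=29). clock=25
Op 7: insert b.com -> 10.0.0.5 (expiry=25+8=33). clock=25
Op 8: tick 6 -> clock=31.
Op 9: tick 2 -> clock=33. purged={b.com}
Op 10: tick 5 -> clock=38.
Op 11: tick 9 -> clock=47.
Op 12: tick 2 -> clock=49.
Op 13: tick 1 -> clock=50.
Op 14: tick 12 -> clock=62.
lookup a.com: not in cache (expired or never inserted)

Answer: NXDOMAIN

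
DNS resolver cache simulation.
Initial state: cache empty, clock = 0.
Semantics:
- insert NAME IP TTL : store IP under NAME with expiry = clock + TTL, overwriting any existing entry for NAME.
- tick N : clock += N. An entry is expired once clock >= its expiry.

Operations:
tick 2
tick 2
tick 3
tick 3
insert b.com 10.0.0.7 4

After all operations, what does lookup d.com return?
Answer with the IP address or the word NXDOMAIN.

Answer: NXDOMAIN

Derivation:
Op 1: tick 2 -> clock=2.
Op 2: tick 2 -> clock=4.
Op 3: tick 3 -> clock=7.
Op 4: tick 3 -> clock=10.
Op 5: insert b.com -> 10.0.0.7 (expiry=10+4=14). clock=10
lookup d.com: not in cache (expired or never inserted)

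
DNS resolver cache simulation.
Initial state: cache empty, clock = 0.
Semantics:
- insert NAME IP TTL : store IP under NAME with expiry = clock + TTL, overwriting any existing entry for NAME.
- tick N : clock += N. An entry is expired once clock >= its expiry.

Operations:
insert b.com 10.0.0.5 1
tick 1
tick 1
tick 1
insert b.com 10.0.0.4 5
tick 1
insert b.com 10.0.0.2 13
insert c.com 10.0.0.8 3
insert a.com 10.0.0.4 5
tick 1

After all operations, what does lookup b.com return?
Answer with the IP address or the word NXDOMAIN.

Answer: 10.0.0.2

Derivation:
Op 1: insert b.com -> 10.0.0.5 (expiry=0+1=1). clock=0
Op 2: tick 1 -> clock=1. purged={b.com}
Op 3: tick 1 -> clock=2.
Op 4: tick 1 -> clock=3.
Op 5: insert b.com -> 10.0.0.4 (expiry=3+5=8). clock=3
Op 6: tick 1 -> clock=4.
Op 7: insert b.com -> 10.0.0.2 (expiry=4+13=17). clock=4
Op 8: insert c.com -> 10.0.0.8 (expiry=4+3=7). clock=4
Op 9: insert a.com -> 10.0.0.4 (expiry=4+5=9). clock=4
Op 10: tick 1 -> clock=5.
lookup b.com: present, ip=10.0.0.2 expiry=17 > clock=5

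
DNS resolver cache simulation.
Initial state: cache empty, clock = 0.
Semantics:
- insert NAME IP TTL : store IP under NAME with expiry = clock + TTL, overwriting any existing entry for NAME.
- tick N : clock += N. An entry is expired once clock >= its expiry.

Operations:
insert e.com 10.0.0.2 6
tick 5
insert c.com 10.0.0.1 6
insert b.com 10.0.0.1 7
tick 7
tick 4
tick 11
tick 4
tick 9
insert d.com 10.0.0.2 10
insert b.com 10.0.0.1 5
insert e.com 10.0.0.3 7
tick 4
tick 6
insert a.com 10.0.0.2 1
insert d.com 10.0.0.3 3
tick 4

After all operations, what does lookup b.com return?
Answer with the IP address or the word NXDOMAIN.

Answer: NXDOMAIN

Derivation:
Op 1: insert e.com -> 10.0.0.2 (expiry=0+6=6). clock=0
Op 2: tick 5 -> clock=5.
Op 3: insert c.com -> 10.0.0.1 (expiry=5+6=11). clock=5
Op 4: insert b.com -> 10.0.0.1 (expiry=5+7=12). clock=5
Op 5: tick 7 -> clock=12. purged={b.com,c.com,e.com}
Op 6: tick 4 -> clock=16.
Op 7: tick 11 -> clock=27.
Op 8: tick 4 -> clock=31.
Op 9: tick 9 -> clock=40.
Op 10: insert d.com -> 10.0.0.2 (expiry=40+10=50). clock=40
Op 11: insert b.com -> 10.0.0.1 (expiry=40+5=45). clock=40
Op 12: insert e.com -> 10.0.0.3 (expiry=40+7=47). clock=40
Op 13: tick 4 -> clock=44.
Op 14: tick 6 -> clock=50. purged={b.com,d.com,e.com}
Op 15: insert a.com -> 10.0.0.2 (expiry=50+1=51). clock=50
Op 16: insert d.com -> 10.0.0.3 (expiry=50+3=53). clock=50
Op 17: tick 4 -> clock=54. purged={a.com,d.com}
lookup b.com: not in cache (expired or never inserted)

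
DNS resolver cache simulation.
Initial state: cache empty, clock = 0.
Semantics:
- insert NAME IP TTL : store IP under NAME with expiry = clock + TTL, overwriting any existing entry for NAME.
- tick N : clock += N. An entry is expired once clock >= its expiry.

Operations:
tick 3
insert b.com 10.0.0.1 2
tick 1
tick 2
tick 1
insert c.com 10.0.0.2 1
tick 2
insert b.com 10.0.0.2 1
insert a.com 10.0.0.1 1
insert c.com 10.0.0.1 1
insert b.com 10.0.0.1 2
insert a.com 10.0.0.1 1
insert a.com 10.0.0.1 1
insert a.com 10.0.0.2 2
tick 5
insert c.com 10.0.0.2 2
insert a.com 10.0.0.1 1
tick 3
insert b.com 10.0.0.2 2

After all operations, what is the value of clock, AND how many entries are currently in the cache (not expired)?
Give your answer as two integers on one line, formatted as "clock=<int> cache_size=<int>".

Op 1: tick 3 -> clock=3.
Op 2: insert b.com -> 10.0.0.1 (expiry=3+2=5). clock=3
Op 3: tick 1 -> clock=4.
Op 4: tick 2 -> clock=6. purged={b.com}
Op 5: tick 1 -> clock=7.
Op 6: insert c.com -> 10.0.0.2 (expiry=7+1=8). clock=7
Op 7: tick 2 -> clock=9. purged={c.com}
Op 8: insert b.com -> 10.0.0.2 (expiry=9+1=10). clock=9
Op 9: insert a.com -> 10.0.0.1 (expiry=9+1=10). clock=9
Op 10: insert c.com -> 10.0.0.1 (expiry=9+1=10). clock=9
Op 11: insert b.com -> 10.0.0.1 (expiry=9+2=11). clock=9
Op 12: insert a.com -> 10.0.0.1 (expiry=9+1=10). clock=9
Op 13: insert a.com -> 10.0.0.1 (expiry=9+1=10). clock=9
Op 14: insert a.com -> 10.0.0.2 (expiry=9+2=11). clock=9
Op 15: tick 5 -> clock=14. purged={a.com,b.com,c.com}
Op 16: insert c.com -> 10.0.0.2 (expiry=14+2=16). clock=14
Op 17: insert a.com -> 10.0.0.1 (expiry=14+1=15). clock=14
Op 18: tick 3 -> clock=17. purged={a.com,c.com}
Op 19: insert b.com -> 10.0.0.2 (expiry=17+2=19). clock=17
Final clock = 17
Final cache (unexpired): {b.com} -> size=1

Answer: clock=17 cache_size=1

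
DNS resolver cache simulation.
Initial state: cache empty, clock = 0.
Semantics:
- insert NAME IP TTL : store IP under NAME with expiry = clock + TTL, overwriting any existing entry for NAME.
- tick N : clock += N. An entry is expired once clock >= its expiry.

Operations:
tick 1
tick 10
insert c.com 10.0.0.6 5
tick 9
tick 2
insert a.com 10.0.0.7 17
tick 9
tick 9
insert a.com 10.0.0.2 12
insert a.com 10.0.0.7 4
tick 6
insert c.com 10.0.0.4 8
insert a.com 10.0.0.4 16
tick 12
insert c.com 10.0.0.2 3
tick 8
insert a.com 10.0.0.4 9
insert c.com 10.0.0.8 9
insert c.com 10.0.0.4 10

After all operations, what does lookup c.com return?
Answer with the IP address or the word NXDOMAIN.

Op 1: tick 1 -> clock=1.
Op 2: tick 10 -> clock=11.
Op 3: insert c.com -> 10.0.0.6 (expiry=11+5=16). clock=11
Op 4: tick 9 -> clock=20. purged={c.com}
Op 5: tick 2 -> clock=22.
Op 6: insert a.com -> 10.0.0.7 (expiry=22+17=39). clock=22
Op 7: tick 9 -> clock=31.
Op 8: tick 9 -> clock=40. purged={a.com}
Op 9: insert a.com -> 10.0.0.2 (expiry=40+12=52). clock=40
Op 10: insert a.com -> 10.0.0.7 (expiry=40+4=44). clock=40
Op 11: tick 6 -> clock=46. purged={a.com}
Op 12: insert c.com -> 10.0.0.4 (expiry=46+8=54). clock=46
Op 13: insert a.com -> 10.0.0.4 (expiry=46+16=62). clock=46
Op 14: tick 12 -> clock=58. purged={c.com}
Op 15: insert c.com -> 10.0.0.2 (expiry=58+3=61). clock=58
Op 16: tick 8 -> clock=66. purged={a.com,c.com}
Op 17: insert a.com -> 10.0.0.4 (expiry=66+9=75). clock=66
Op 18: insert c.com -> 10.0.0.8 (expiry=66+9=75). clock=66
Op 19: insert c.com -> 10.0.0.4 (expiry=66+10=76). clock=66
lookup c.com: present, ip=10.0.0.4 expiry=76 > clock=66

Answer: 10.0.0.4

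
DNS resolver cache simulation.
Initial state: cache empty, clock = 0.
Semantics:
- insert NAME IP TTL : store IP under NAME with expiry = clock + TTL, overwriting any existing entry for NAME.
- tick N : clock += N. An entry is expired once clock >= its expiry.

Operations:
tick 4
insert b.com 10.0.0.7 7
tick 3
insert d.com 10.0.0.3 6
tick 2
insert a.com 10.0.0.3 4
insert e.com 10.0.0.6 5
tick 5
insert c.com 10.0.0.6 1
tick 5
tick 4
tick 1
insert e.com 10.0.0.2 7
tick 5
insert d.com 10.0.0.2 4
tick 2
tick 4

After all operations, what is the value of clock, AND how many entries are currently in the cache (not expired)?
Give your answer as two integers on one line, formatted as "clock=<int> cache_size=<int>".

Op 1: tick 4 -> clock=4.
Op 2: insert b.com -> 10.0.0.7 (expiry=4+7=11). clock=4
Op 3: tick 3 -> clock=7.
Op 4: insert d.com -> 10.0.0.3 (expiry=7+6=13). clock=7
Op 5: tick 2 -> clock=9.
Op 6: insert a.com -> 10.0.0.3 (expiry=9+4=13). clock=9
Op 7: insert e.com -> 10.0.0.6 (expiry=9+5=14). clock=9
Op 8: tick 5 -> clock=14. purged={a.com,b.com,d.com,e.com}
Op 9: insert c.com -> 10.0.0.6 (expiry=14+1=15). clock=14
Op 10: tick 5 -> clock=19. purged={c.com}
Op 11: tick 4 -> clock=23.
Op 12: tick 1 -> clock=24.
Op 13: insert e.com -> 10.0.0.2 (expiry=24+7=31). clock=24
Op 14: tick 5 -> clock=29.
Op 15: insert d.com -> 10.0.0.2 (expiry=29+4=33). clock=29
Op 16: tick 2 -> clock=31. purged={e.com}
Op 17: tick 4 -> clock=35. purged={d.com}
Final clock = 35
Final cache (unexpired): {} -> size=0

Answer: clock=35 cache_size=0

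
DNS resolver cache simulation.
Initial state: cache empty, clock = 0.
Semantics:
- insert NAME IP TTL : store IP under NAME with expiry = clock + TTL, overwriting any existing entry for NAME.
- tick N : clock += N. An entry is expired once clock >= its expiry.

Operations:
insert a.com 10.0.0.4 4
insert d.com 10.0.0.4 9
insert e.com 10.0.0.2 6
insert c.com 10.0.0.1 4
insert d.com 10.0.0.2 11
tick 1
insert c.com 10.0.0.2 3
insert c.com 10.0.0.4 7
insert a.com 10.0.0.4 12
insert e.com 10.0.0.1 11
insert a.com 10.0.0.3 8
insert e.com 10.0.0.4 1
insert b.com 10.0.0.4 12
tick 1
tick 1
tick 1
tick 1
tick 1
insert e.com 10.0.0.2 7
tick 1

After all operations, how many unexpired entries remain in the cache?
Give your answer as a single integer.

Answer: 5

Derivation:
Op 1: insert a.com -> 10.0.0.4 (expiry=0+4=4). clock=0
Op 2: insert d.com -> 10.0.0.4 (expiry=0+9=9). clock=0
Op 3: insert e.com -> 10.0.0.2 (expiry=0+6=6). clock=0
Op 4: insert c.com -> 10.0.0.1 (expiry=0+4=4). clock=0
Op 5: insert d.com -> 10.0.0.2 (expiry=0+11=11). clock=0
Op 6: tick 1 -> clock=1.
Op 7: insert c.com -> 10.0.0.2 (expiry=1+3=4). clock=1
Op 8: insert c.com -> 10.0.0.4 (expiry=1+7=8). clock=1
Op 9: insert a.com -> 10.0.0.4 (expiry=1+12=13). clock=1
Op 10: insert e.com -> 10.0.0.1 (expiry=1+11=12). clock=1
Op 11: insert a.com -> 10.0.0.3 (expiry=1+8=9). clock=1
Op 12: insert e.com -> 10.0.0.4 (expiry=1+1=2). clock=1
Op 13: insert b.com -> 10.0.0.4 (expiry=1+12=13). clock=1
Op 14: tick 1 -> clock=2. purged={e.com}
Op 15: tick 1 -> clock=3.
Op 16: tick 1 -> clock=4.
Op 17: tick 1 -> clock=5.
Op 18: tick 1 -> clock=6.
Op 19: insert e.com -> 10.0.0.2 (expiry=6+7=13). clock=6
Op 20: tick 1 -> clock=7.
Final cache (unexpired): {a.com,b.com,c.com,d.com,e.com} -> size=5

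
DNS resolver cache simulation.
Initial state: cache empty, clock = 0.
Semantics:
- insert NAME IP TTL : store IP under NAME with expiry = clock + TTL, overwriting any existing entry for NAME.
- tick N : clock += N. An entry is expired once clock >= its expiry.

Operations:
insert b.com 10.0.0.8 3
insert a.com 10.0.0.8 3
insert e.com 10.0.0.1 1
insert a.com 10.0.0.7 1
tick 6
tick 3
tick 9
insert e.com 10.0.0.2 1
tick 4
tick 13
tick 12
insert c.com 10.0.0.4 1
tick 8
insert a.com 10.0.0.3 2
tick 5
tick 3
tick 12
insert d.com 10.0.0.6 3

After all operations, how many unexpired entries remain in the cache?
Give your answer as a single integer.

Op 1: insert b.com -> 10.0.0.8 (expiry=0+3=3). clock=0
Op 2: insert a.com -> 10.0.0.8 (expiry=0+3=3). clock=0
Op 3: insert e.com -> 10.0.0.1 (expiry=0+1=1). clock=0
Op 4: insert a.com -> 10.0.0.7 (expiry=0+1=1). clock=0
Op 5: tick 6 -> clock=6. purged={a.com,b.com,e.com}
Op 6: tick 3 -> clock=9.
Op 7: tick 9 -> clock=18.
Op 8: insert e.com -> 10.0.0.2 (expiry=18+1=19). clock=18
Op 9: tick 4 -> clock=22. purged={e.com}
Op 10: tick 13 -> clock=35.
Op 11: tick 12 -> clock=47.
Op 12: insert c.com -> 10.0.0.4 (expiry=47+1=48). clock=47
Op 13: tick 8 -> clock=55. purged={c.com}
Op 14: insert a.com -> 10.0.0.3 (expiry=55+2=57). clock=55
Op 15: tick 5 -> clock=60. purged={a.com}
Op 16: tick 3 -> clock=63.
Op 17: tick 12 -> clock=75.
Op 18: insert d.com -> 10.0.0.6 (expiry=75+3=78). clock=75
Final cache (unexpired): {d.com} -> size=1

Answer: 1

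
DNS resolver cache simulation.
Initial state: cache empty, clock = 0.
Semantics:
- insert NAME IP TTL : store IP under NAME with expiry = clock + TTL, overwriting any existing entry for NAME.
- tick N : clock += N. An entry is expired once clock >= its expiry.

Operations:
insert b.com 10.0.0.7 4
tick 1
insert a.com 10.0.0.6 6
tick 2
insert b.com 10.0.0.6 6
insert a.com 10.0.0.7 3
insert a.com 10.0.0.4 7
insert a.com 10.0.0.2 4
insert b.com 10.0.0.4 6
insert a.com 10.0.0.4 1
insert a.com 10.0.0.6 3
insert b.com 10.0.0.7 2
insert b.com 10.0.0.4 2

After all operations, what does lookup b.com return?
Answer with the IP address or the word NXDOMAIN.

Op 1: insert b.com -> 10.0.0.7 (expiry=0+4=4). clock=0
Op 2: tick 1 -> clock=1.
Op 3: insert a.com -> 10.0.0.6 (expiry=1+6=7). clock=1
Op 4: tick 2 -> clock=3.
Op 5: insert b.com -> 10.0.0.6 (expiry=3+6=9). clock=3
Op 6: insert a.com -> 10.0.0.7 (expiry=3+3=6). clock=3
Op 7: insert a.com -> 10.0.0.4 (expiry=3+7=10). clock=3
Op 8: insert a.com -> 10.0.0.2 (expiry=3+4=7). clock=3
Op 9: insert b.com -> 10.0.0.4 (expiry=3+6=9). clock=3
Op 10: insert a.com -> 10.0.0.4 (expiry=3+1=4). clock=3
Op 11: insert a.com -> 10.0.0.6 (expiry=3+3=6). clock=3
Op 12: insert b.com -> 10.0.0.7 (expiry=3+2=5). clock=3
Op 13: insert b.com -> 10.0.0.4 (expiry=3+2=5). clock=3
lookup b.com: present, ip=10.0.0.4 expiry=5 > clock=3

Answer: 10.0.0.4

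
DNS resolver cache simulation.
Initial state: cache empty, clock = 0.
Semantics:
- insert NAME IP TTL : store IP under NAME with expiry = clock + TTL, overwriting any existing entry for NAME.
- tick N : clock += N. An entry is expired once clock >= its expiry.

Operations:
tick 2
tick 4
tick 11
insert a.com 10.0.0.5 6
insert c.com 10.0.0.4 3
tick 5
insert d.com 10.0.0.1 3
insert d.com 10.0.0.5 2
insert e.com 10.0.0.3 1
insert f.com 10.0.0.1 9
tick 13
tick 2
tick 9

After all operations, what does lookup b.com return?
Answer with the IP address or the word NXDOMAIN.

Op 1: tick 2 -> clock=2.
Op 2: tick 4 -> clock=6.
Op 3: tick 11 -> clock=17.
Op 4: insert a.com -> 10.0.0.5 (expiry=17+6=23). clock=17
Op 5: insert c.com -> 10.0.0.4 (expiry=17+3=20). clock=17
Op 6: tick 5 -> clock=22. purged={c.com}
Op 7: insert d.com -> 10.0.0.1 (expiry=22+3=25). clock=22
Op 8: insert d.com -> 10.0.0.5 (expiry=22+2=24). clock=22
Op 9: insert e.com -> 10.0.0.3 (expiry=22+1=23). clock=22
Op 10: insert f.com -> 10.0.0.1 (expiry=22+9=31). clock=22
Op 11: tick 13 -> clock=35. purged={a.com,d.com,e.com,f.com}
Op 12: tick 2 -> clock=37.
Op 13: tick 9 -> clock=46.
lookup b.com: not in cache (expired or never inserted)

Answer: NXDOMAIN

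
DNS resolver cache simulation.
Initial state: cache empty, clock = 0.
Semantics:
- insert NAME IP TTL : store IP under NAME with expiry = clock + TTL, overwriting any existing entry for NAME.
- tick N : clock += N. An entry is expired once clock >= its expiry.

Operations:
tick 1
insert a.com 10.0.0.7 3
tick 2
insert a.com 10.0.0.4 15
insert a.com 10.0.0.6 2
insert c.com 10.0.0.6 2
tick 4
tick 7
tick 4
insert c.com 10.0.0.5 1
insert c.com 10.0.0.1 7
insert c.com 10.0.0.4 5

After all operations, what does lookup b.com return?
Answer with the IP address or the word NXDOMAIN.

Op 1: tick 1 -> clock=1.
Op 2: insert a.com -> 10.0.0.7 (expiry=1+3=4). clock=1
Op 3: tick 2 -> clock=3.
Op 4: insert a.com -> 10.0.0.4 (expiry=3+15=18). clock=3
Op 5: insert a.com -> 10.0.0.6 (expiry=3+2=5). clock=3
Op 6: insert c.com -> 10.0.0.6 (expiry=3+2=5). clock=3
Op 7: tick 4 -> clock=7. purged={a.com,c.com}
Op 8: tick 7 -> clock=14.
Op 9: tick 4 -> clock=18.
Op 10: insert c.com -> 10.0.0.5 (expiry=18+1=19). clock=18
Op 11: insert c.com -> 10.0.0.1 (expiry=18+7=25). clock=18
Op 12: insert c.com -> 10.0.0.4 (expiry=18+5=23). clock=18
lookup b.com: not in cache (expired or never inserted)

Answer: NXDOMAIN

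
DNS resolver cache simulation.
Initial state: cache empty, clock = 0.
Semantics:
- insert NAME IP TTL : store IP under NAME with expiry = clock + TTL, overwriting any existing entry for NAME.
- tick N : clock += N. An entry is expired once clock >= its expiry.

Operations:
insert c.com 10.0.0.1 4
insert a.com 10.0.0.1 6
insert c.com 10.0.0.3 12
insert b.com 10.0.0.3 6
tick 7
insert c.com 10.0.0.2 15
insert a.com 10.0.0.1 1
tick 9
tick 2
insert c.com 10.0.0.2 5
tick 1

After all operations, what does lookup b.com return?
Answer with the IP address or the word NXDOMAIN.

Op 1: insert c.com -> 10.0.0.1 (expiry=0+4=4). clock=0
Op 2: insert a.com -> 10.0.0.1 (expiry=0+6=6). clock=0
Op 3: insert c.com -> 10.0.0.3 (expiry=0+12=12). clock=0
Op 4: insert b.com -> 10.0.0.3 (expiry=0+6=6). clock=0
Op 5: tick 7 -> clock=7. purged={a.com,b.com}
Op 6: insert c.com -> 10.0.0.2 (expiry=7+15=22). clock=7
Op 7: insert a.com -> 10.0.0.1 (expiry=7+1=8). clock=7
Op 8: tick 9 -> clock=16. purged={a.com}
Op 9: tick 2 -> clock=18.
Op 10: insert c.com -> 10.0.0.2 (expiry=18+5=23). clock=18
Op 11: tick 1 -> clock=19.
lookup b.com: not in cache (expired or never inserted)

Answer: NXDOMAIN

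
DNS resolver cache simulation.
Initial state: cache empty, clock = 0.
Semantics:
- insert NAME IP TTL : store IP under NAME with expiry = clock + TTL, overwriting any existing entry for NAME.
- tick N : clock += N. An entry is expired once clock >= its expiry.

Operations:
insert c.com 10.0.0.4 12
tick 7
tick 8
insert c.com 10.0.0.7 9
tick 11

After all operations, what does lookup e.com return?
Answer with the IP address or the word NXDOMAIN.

Answer: NXDOMAIN

Derivation:
Op 1: insert c.com -> 10.0.0.4 (expiry=0+12=12). clock=0
Op 2: tick 7 -> clock=7.
Op 3: tick 8 -> clock=15. purged={c.com}
Op 4: insert c.com -> 10.0.0.7 (expiry=15+9=24). clock=15
Op 5: tick 11 -> clock=26. purged={c.com}
lookup e.com: not in cache (expired or never inserted)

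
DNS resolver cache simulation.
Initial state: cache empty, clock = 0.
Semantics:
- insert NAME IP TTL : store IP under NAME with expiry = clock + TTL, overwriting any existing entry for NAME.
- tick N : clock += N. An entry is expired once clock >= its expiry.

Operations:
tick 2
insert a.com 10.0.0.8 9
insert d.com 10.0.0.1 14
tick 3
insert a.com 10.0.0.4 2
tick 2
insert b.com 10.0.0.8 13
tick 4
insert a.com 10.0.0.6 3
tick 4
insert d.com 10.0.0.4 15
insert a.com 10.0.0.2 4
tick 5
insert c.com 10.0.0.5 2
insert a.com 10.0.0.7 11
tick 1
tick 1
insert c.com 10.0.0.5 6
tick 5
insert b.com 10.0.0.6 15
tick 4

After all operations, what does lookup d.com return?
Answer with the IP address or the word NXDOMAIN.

Answer: NXDOMAIN

Derivation:
Op 1: tick 2 -> clock=2.
Op 2: insert a.com -> 10.0.0.8 (expiry=2+9=11). clock=2
Op 3: insert d.com -> 10.0.0.1 (expiry=2+14=16). clock=2
Op 4: tick 3 -> clock=5.
Op 5: insert a.com -> 10.0.0.4 (expiry=5+2=7). clock=5
Op 6: tick 2 -> clock=7. purged={a.com}
Op 7: insert b.com -> 10.0.0.8 (expiry=7+13=20). clock=7
Op 8: tick 4 -> clock=11.
Op 9: insert a.com -> 10.0.0.6 (expiry=11+3=14). clock=11
Op 10: tick 4 -> clock=15. purged={a.com}
Op 11: insert d.com -> 10.0.0.4 (expiry=15+15=30). clock=15
Op 12: insert a.com -> 10.0.0.2 (expiry=15+4=19). clock=15
Op 13: tick 5 -> clock=20. purged={a.com,b.com}
Op 14: insert c.com -> 10.0.0.5 (expiry=20+2=22). clock=20
Op 15: insert a.com -> 10.0.0.7 (expiry=20+11=31). clock=20
Op 16: tick 1 -> clock=21.
Op 17: tick 1 -> clock=22. purged={c.com}
Op 18: insert c.com -> 10.0.0.5 (expiry=22+6=28). clock=22
Op 19: tick 5 -> clock=27.
Op 20: insert b.com -> 10.0.0.6 (expiry=27+15=42). clock=27
Op 21: tick 4 -> clock=31. purged={a.com,c.com,d.com}
lookup d.com: not in cache (expired or never inserted)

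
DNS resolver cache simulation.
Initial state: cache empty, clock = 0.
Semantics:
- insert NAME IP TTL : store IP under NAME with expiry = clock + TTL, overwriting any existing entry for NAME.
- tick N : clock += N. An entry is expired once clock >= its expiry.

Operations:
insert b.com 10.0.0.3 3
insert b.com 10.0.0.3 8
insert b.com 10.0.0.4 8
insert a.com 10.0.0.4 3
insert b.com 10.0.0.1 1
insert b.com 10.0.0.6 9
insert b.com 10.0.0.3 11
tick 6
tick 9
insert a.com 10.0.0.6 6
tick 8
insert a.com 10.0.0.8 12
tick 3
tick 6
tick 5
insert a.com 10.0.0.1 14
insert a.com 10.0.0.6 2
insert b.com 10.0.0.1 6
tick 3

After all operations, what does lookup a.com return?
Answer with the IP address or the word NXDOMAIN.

Answer: NXDOMAIN

Derivation:
Op 1: insert b.com -> 10.0.0.3 (expiry=0+3=3). clock=0
Op 2: insert b.com -> 10.0.0.3 (expiry=0+8=8). clock=0
Op 3: insert b.com -> 10.0.0.4 (expiry=0+8=8). clock=0
Op 4: insert a.com -> 10.0.0.4 (expiry=0+3=3). clock=0
Op 5: insert b.com -> 10.0.0.1 (expiry=0+1=1). clock=0
Op 6: insert b.com -> 10.0.0.6 (expiry=0+9=9). clock=0
Op 7: insert b.com -> 10.0.0.3 (expiry=0+11=11). clock=0
Op 8: tick 6 -> clock=6. purged={a.com}
Op 9: tick 9 -> clock=15. purged={b.com}
Op 10: insert a.com -> 10.0.0.6 (expiry=15+6=21). clock=15
Op 11: tick 8 -> clock=23. purged={a.com}
Op 12: insert a.com -> 10.0.0.8 (expiry=23+12=35). clock=23
Op 13: tick 3 -> clock=26.
Op 14: tick 6 -> clock=32.
Op 15: tick 5 -> clock=37. purged={a.com}
Op 16: insert a.com -> 10.0.0.1 (expiry=37+14=51). clock=37
Op 17: insert a.com -> 10.0.0.6 (expiry=37+2=39). clock=37
Op 18: insert b.com -> 10.0.0.1 (expiry=37+6=43). clock=37
Op 19: tick 3 -> clock=40. purged={a.com}
lookup a.com: not in cache (expired or never inserted)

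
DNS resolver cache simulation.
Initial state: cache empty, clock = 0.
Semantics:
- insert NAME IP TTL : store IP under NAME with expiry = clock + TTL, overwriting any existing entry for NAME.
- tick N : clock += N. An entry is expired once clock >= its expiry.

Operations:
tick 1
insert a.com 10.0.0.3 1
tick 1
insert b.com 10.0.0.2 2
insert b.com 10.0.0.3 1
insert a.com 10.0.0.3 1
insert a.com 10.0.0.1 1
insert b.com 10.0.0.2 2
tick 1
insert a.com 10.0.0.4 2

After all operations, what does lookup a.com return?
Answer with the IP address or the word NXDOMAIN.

Op 1: tick 1 -> clock=1.
Op 2: insert a.com -> 10.0.0.3 (expiry=1+1=2). clock=1
Op 3: tick 1 -> clock=2. purged={a.com}
Op 4: insert b.com -> 10.0.0.2 (expiry=2+2=4). clock=2
Op 5: insert b.com -> 10.0.0.3 (expiry=2+1=3). clock=2
Op 6: insert a.com -> 10.0.0.3 (expiry=2+1=3). clock=2
Op 7: insert a.com -> 10.0.0.1 (expiry=2+1=3). clock=2
Op 8: insert b.com -> 10.0.0.2 (expiry=2+2=4). clock=2
Op 9: tick 1 -> clock=3. purged={a.com}
Op 10: insert a.com -> 10.0.0.4 (expiry=3+2=5). clock=3
lookup a.com: present, ip=10.0.0.4 expiry=5 > clock=3

Answer: 10.0.0.4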